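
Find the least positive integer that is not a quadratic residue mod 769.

7

(2/769) = +1, so 2 is a residue.
(3/769) = +1, so 3 is a residue.
(4/769) = +1, so 4 is a residue.
(5/769) = +1, so 5 is a residue.
(6/769) = +1, so 6 is a residue.
(7/769) = −1, so 7 is the smallest positive non-residue mod 769.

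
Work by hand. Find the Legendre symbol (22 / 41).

Pull out 2: since 41 ≡ 1 (mod 8), (2/41) = +1.
Reciprocity: 11 ≡ 3 and 41 ≡ 1 (mod 4), so (11/41) = +(41/11).
Reduce top mod 11: now compute (8/11).
Pull out 2^3: since 11 ≡ 3 (mod 8), (2/11) = -1, so (2/11)^3 = -1.
Reached (1/11) = 1. Collecting the sign flips along the way, the symbol is -1.

-1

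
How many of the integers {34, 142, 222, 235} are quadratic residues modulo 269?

(34/269) = +1 → QR.
(142/269) = +1 → QR.
(222/269) = +1 → QR.
(235/269) = +1 → QR.
Total quadratic residues among the 4: 4.

4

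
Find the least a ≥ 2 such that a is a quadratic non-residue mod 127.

3

(2/127) = +1, so 2 is a residue.
(3/127) = −1, so 3 is the smallest positive non-residue mod 127.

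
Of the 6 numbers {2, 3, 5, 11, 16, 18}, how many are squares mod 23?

(2/23) = +1 → QR.
(3/23) = +1 → QR.
(5/23) = -1 → non-residue.
(11/23) = -1 → non-residue.
(16/23) = +1 → QR.
(18/23) = +1 → QR.
Total quadratic residues among the 6: 4.

4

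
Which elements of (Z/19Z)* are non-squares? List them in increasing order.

Square k = 1,…,9 (k and 19−k give the same square):
1²=1, 2²=4, 3²=9, 4²=16, 5²≡6, 6²≡17, 7²≡11, 8²≡7, 9²≡5 (mod 19).
The residues are {1, 4, 5, 6, 7, 9, 11, 16, 17}; the non-residues are the remaining 9 nonzero classes.

2,3,8,10,12,13,14,15,18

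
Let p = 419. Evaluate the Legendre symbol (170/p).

1

Euler's criterion: (170/419) ≡ 170^209 (mod 419).
170^2 ≡ 408 (mod 419)
170^4 ≡ 121 (mod 419)
170^8 ≡ 395 (mod 419)
170^16 ≡ 157 (mod 419)
170^32 ≡ 347 (mod 419)
170^64 ≡ 156 (mod 419)
170^128 ≡ 34 (mod 419)
170^209 = 170^(128+64+16+1) ≡ 1 (mod 419).
Result is 1, so (170/419) = 1.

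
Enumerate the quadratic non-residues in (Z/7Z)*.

Square k = 1,…,3 (k and 7−k give the same square):
1²=1, 2²=4, 3²≡2 (mod 7).
The residues are {1, 2, 4}; the non-residues are the remaining 3 nonzero classes.

3,5,6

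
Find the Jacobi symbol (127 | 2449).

1

Reciprocity: 127 ≡ 3 and 2449 ≡ 1 (mod 4), so (127/2449) = +(2449/127).
Reduce top mod 127: now compute (36/127).
Pull out 2^2: since 127 ≡ 7 (mod 8), (2/127) = +1, so (2/127)^2 = +1.
Reciprocity: 9 ≡ 1 and 127 ≡ 3 (mod 4), so (9/127) = +(127/9).
Reduce top mod 9: now compute (1/9).
Reached (1/9) = 1. Collecting the sign flips along the way, the symbol is +1.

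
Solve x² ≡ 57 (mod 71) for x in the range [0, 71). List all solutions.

Since 71 ≡ 3 (mod 4), a square root of 57 is 57^((71+1)/4) = 57^18 mod 71.
Repeated squaring: 57^2≡54, 57^4≡5, 57^8≡25, 57^16≡57 (mod 71).
57^18 = 57^(16+2) ≡ 25 (mod 71).
Check: 25² = 625 ≡ 57 (mod 71). The two roots are 25 and 46.

25, 46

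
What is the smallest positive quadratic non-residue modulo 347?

(2/347) = −1, so 2 is the smallest positive non-residue mod 347.

2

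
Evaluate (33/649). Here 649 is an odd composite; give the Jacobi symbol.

Reciprocity: 33 ≡ 1 and 649 ≡ 1 (mod 4), so (33/649) = +(649/33).
Reduce top mod 33: now compute (22/33).
Pull out 2: since 33 ≡ 1 (mod 8), (2/33) = +1.
Reciprocity: 11 ≡ 3 and 33 ≡ 1 (mod 4), so (11/33) = +(33/11).
Reduce top mod 11: now compute (0/11).
Top reduces to 0: gcd > 1, so the symbol is 0.

0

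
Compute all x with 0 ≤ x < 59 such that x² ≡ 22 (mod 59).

9, 50

Since 59 ≡ 3 (mod 4), a square root of 22 is 22^((59+1)/4) = 22^15 mod 59.
Repeated squaring: 22^2≡12, 22^4≡26, 22^8≡27 (mod 59).
22^15 = 22^(8+4+2+1) ≡ 9 (mod 59).
Check: 9² = 81 ≡ 22 (mod 59). The two roots are 9 and 50.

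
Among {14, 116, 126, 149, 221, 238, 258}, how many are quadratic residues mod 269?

4

(14/269) = +1 → QR.
(116/269) = -1 → non-residue.
(126/269) = +1 → QR.
(149/269) = +1 → QR.
(221/269) = -1 → non-residue.
(238/269) = -1 → non-residue.
(258/269) = +1 → QR.
Total quadratic residues among the 7: 4.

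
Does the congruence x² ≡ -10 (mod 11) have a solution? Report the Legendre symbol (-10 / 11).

1

First reduce: -10 ≡ 1 (mod 11).
Reached (1/11) = 1. Collecting the sign flips along the way, the symbol is +1.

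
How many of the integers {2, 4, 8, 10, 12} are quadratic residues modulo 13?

3

(2/13) = -1 → non-residue.
(4/13) = +1 → QR.
(8/13) = -1 → non-residue.
(10/13) = +1 → QR.
(12/13) = +1 → QR.
Total quadratic residues among the 5: 3.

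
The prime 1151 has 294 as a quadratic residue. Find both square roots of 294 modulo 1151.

573, 578

Since 1151 ≡ 3 (mod 4), a square root of 294 is 294^((1151+1)/4) = 294^288 mod 1151.
Repeated squaring: 294^2≡111, 294^4≡811, 294^8≡500, 294^16≡233, 294^32≡192, 294^64≡32, 294^128≡1024, 294^256≡15 (mod 1151).
294^288 = 294^(256+32) ≡ 578 (mod 1151).
Check: 578² = 334084 ≡ 294 (mod 1151). The two roots are 573 and 578.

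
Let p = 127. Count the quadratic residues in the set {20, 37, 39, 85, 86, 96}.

1

(20/127) = -1 → non-residue.
(37/127) = +1 → QR.
(39/127) = -1 → non-residue.
(85/127) = -1 → non-residue.
(86/127) = -1 → non-residue.
(96/127) = -1 → non-residue.
Total quadratic residues among the 6: 1.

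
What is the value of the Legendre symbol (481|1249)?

Reciprocity: 481 ≡ 1 and 1249 ≡ 1 (mod 4), so (481/1249) = +(1249/481).
Reduce top mod 481: now compute (287/481).
Reciprocity: 287 ≡ 3 and 481 ≡ 1 (mod 4), so (287/481) = +(481/287).
Reduce top mod 287: now compute (194/287).
Pull out 2: since 287 ≡ 7 (mod 8), (2/287) = +1.
Reciprocity: 97 ≡ 1 and 287 ≡ 3 (mod 4), so (97/287) = +(287/97).
Reduce top mod 97: now compute (93/97).
Reciprocity: 93 ≡ 1 and 97 ≡ 1 (mod 4), so (93/97) = +(97/93).
Reduce top mod 93: now compute (4/93).
Pull out 2^2: since 93 ≡ 5 (mod 8), (2/93) = -1, so (2/93)^2 = +1.
Reached (1/93) = 1. Collecting the sign flips along the way, the symbol is +1.

1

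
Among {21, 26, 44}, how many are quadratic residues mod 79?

(21/79) = +1 → QR.
(26/79) = +1 → QR.
(44/79) = +1 → QR.
Total quadratic residues among the 3: 3.

3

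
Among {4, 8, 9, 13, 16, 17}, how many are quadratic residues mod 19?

4

(4/19) = +1 → QR.
(8/19) = -1 → non-residue.
(9/19) = +1 → QR.
(13/19) = -1 → non-residue.
(16/19) = +1 → QR.
(17/19) = +1 → QR.
Total quadratic residues among the 6: 4.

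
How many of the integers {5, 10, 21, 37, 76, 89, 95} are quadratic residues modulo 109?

(5/109) = +1 → QR.
(10/109) = -1 → non-residue.
(21/109) = +1 → QR.
(37/109) = -1 → non-residue.
(76/109) = -1 → non-residue.
(89/109) = +1 → QR.
(95/109) = -1 → non-residue.
Total quadratic residues among the 7: 3.

3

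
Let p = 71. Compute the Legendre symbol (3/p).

1

Reciprocity: 3 ≡ 3 and 71 ≡ 3 (mod 4), so (3/71) = −(71/3).
Reduce top mod 3: now compute (2/3).
Pull out 2: since 3 ≡ 3 (mod 8), (2/3) = -1.
Reached (1/3) = 1. Collecting the sign flips along the way, the symbol is +1.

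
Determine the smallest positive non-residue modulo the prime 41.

3

(2/41) = +1, so 2 is a residue.
(3/41) = −1, so 3 is the smallest positive non-residue mod 41.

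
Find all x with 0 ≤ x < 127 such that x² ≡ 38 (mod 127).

Since 127 ≡ 3 (mod 4), a square root of 38 is 38^((127+1)/4) = 38^32 mod 127.
Repeated squaring: 38^2≡47, 38^4≡50, 38^8≡87, 38^16≡76, 38^32≡61 (mod 127).
38^32 = 38^(32) ≡ 61 (mod 127).
Check: 61² = 3721 ≡ 38 (mod 127). The two roots are 61 and 66.

61, 66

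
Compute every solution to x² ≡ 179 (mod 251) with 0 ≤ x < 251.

Since 251 ≡ 3 (mod 4), a square root of 179 is 179^((251+1)/4) = 179^63 mod 251.
Repeated squaring: 179^2≡164, 179^4≡39, 179^8≡15, 179^16≡225, 179^32≡174 (mod 251).
179^63 = 179^(32+16+8+4+2+1) ≡ 207 (mod 251).
Check: 207² = 42849 ≡ 179 (mod 251). The two roots are 44 and 207.

44, 207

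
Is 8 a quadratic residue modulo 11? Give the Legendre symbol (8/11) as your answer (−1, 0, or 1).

-1

Euler's criterion: (8/11) ≡ 8^5 (mod 11).
8^2 ≡ 9 (mod 11)
8^4 ≡ 4 (mod 11)
8^5 = 8^(4+1) ≡ 10 (mod 11).
Result is 10 ≡ −1, so (8/11) = −1.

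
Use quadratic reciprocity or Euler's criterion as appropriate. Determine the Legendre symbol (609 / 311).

-1

First reduce: 609 ≡ 298 (mod 311).
Pull out 2: since 311 ≡ 7 (mod 8), (2/311) = +1.
Reciprocity: 149 ≡ 1 and 311 ≡ 3 (mod 4), so (149/311) = +(311/149).
Reduce top mod 149: now compute (13/149).
Reciprocity: 13 ≡ 1 and 149 ≡ 1 (mod 4), so (13/149) = +(149/13).
Reduce top mod 13: now compute (6/13).
Pull out 2: since 13 ≡ 5 (mod 8), (2/13) = -1.
Reciprocity: 3 ≡ 3 and 13 ≡ 1 (mod 4), so (3/13) = +(13/3).
Reduce top mod 3: now compute (1/3).
Reached (1/3) = 1. Collecting the sign flips along the way, the symbol is -1.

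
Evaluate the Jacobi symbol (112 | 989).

Pull out 2^4: since 989 ≡ 5 (mod 8), (2/989) = -1, so (2/989)^4 = +1.
Reciprocity: 7 ≡ 3 and 989 ≡ 1 (mod 4), so (7/989) = +(989/7).
Reduce top mod 7: now compute (2/7).
Pull out 2: since 7 ≡ 7 (mod 8), (2/7) = +1.
Reached (1/7) = 1. Collecting the sign flips along the way, the symbol is +1.

1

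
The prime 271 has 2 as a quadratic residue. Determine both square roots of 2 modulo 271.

96, 175

Since 271 ≡ 3 (mod 4), a square root of 2 is 2^((271+1)/4) = 2^68 mod 271.
Repeated squaring: 2^2≡4, 2^4≡16, 2^8≡256, 2^16≡225, 2^32≡219, 2^64≡265 (mod 271).
2^68 = 2^(64+4) ≡ 175 (mod 271).
Check: 175² = 30625 ≡ 2 (mod 271). The two roots are 96 and 175.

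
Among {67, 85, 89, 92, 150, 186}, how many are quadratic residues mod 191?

(67/191) = +1 → QR.
(85/191) = +1 → QR.
(89/191) = -1 → non-residue.
(92/191) = +1 → QR.
(150/191) = +1 → QR.
(186/191) = -1 → non-residue.
Total quadratic residues among the 6: 4.

4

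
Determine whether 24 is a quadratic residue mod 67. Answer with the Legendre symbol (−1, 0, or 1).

1

Euler's criterion: (24/67) ≡ 24^33 (mod 67).
24^2 ≡ 40 (mod 67)
24^4 ≡ 59 (mod 67)
24^8 ≡ 64 (mod 67)
24^16 ≡ 9 (mod 67)
24^32 ≡ 14 (mod 67)
24^33 = 24^(32+1) ≡ 1 (mod 67).
Result is 1, so (24/67) = 1.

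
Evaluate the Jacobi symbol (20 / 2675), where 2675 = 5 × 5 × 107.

Pull out 2^2: since 2675 ≡ 3 (mod 8), (2/2675) = -1, so (2/2675)^2 = +1.
Reciprocity: 5 ≡ 1 and 2675 ≡ 3 (mod 4), so (5/2675) = +(2675/5).
Reduce top mod 5: now compute (0/5).
Top reduces to 0: gcd > 1, so the symbol is 0.

0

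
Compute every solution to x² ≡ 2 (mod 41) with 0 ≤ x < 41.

41 ≡ 1 (mod 4), so we find a root by search.
Trying successive values, 17² = 289 ≡ 2 (mod 41). The other root is 41 − 17 = 24.

17, 24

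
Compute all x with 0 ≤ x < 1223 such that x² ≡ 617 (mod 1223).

Since 1223 ≡ 3 (mod 4), a square root of 617 is 617^((1223+1)/4) = 617^306 mod 1223.
Repeated squaring: 617^2≡336, 617^4≡380, 617^8≡86, 617^16≡58, 617^32≡918, 617^64≡77, 617^128≡1037, 617^256≡352 (mod 1223).
617^306 = 617^(256+32+16+2) ≡ 894 (mod 1223).
Check: 894² = 799236 ≡ 617 (mod 1223). The two roots are 329 and 894.

329, 894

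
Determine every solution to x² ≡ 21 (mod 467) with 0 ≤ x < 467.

Since 467 ≡ 3 (mod 4), a square root of 21 is 21^((467+1)/4) = 21^117 mod 467.
Repeated squaring: 21^2≡441, 21^4≡209, 21^8≡250, 21^16≡389, 21^32≡13, 21^64≡169 (mod 467).
21^117 = 21^(64+32+16+4+1) ≡ 75 (mod 467).
Check: 75² = 5625 ≡ 21 (mod 467). The two roots are 75 and 392.

75, 392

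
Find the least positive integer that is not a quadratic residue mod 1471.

3

(2/1471) = +1, so 2 is a residue.
(3/1471) = −1, so 3 is the smallest positive non-residue mod 1471.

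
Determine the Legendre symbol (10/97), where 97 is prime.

Euler's criterion: (10/97) ≡ 10^48 (mod 97).
10^2 ≡ 3 (mod 97)
10^4 ≡ 9 (mod 97)
10^8 ≡ 81 (mod 97)
10^16 ≡ 62 (mod 97)
10^32 ≡ 61 (mod 97)
10^48 = 10^(32+16) ≡ 96 (mod 97).
Result is 96 ≡ −1, so (10/97) = −1.

-1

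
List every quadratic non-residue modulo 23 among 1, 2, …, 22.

Square k = 1,…,11 (k and 23−k give the same square):
1²=1, 2²=4, 3²=9, 4²=16, 5²≡2, 6²≡13, 7²≡3, 8²≡18, 9²≡12, 10²≡8, 11²≡6 (mod 23).
The residues are {1, 2, 3, 4, 6, 8, 9, 12, 13, 16, 18}; the non-residues are the remaining 11 nonzero classes.

5,7,10,11,14,15,17,19,20,21,22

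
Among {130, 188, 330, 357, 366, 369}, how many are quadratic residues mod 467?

5

(130/467) = +1 → QR.
(188/467) = +1 → QR.
(330/467) = -1 → non-residue.
(357/467) = +1 → QR.
(366/467) = +1 → QR.
(369/467) = +1 → QR.
Total quadratic residues among the 6: 5.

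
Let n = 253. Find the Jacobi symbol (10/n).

Pull out 2: since 253 ≡ 5 (mod 8), (2/253) = -1.
Reciprocity: 5 ≡ 1 and 253 ≡ 1 (mod 4), so (5/253) = +(253/5).
Reduce top mod 5: now compute (3/5).
Reciprocity: 3 ≡ 3 and 5 ≡ 1 (mod 4), so (3/5) = +(5/3).
Reduce top mod 3: now compute (2/3).
Pull out 2: since 3 ≡ 3 (mod 8), (2/3) = -1.
Reached (1/3) = 1. Collecting the sign flips along the way, the symbol is +1.

1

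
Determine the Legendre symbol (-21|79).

-1

First reduce: -21 ≡ 58 (mod 79).
Pull out 2: since 79 ≡ 7 (mod 8), (2/79) = +1.
Reciprocity: 29 ≡ 1 and 79 ≡ 3 (mod 4), so (29/79) = +(79/29).
Reduce top mod 29: now compute (21/29).
Reciprocity: 21 ≡ 1 and 29 ≡ 1 (mod 4), so (21/29) = +(29/21).
Reduce top mod 21: now compute (8/21).
Pull out 2^3: since 21 ≡ 5 (mod 8), (2/21) = -1, so (2/21)^3 = -1.
Reached (1/21) = 1. Collecting the sign flips along the way, the symbol is -1.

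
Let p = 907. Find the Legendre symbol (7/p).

Reciprocity: 7 ≡ 3 and 907 ≡ 3 (mod 4), so (7/907) = −(907/7).
Reduce top mod 7: now compute (4/7).
Pull out 2^2: since 7 ≡ 7 (mod 8), (2/7) = +1, so (2/7)^2 = +1.
Reached (1/7) = 1. Collecting the sign flips along the way, the symbol is -1.

-1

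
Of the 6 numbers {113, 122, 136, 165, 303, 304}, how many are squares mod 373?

3

(113/373) = -1 → non-residue.
(122/373) = +1 → QR.
(136/373) = -1 → non-residue.
(165/373) = +1 → QR.
(303/373) = +1 → QR.
(304/373) = -1 → non-residue.
Total quadratic residues among the 6: 3.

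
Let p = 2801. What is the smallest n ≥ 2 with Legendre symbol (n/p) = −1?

3

(2/2801) = +1, so 2 is a residue.
(3/2801) = −1, so 3 is the smallest positive non-residue mod 2801.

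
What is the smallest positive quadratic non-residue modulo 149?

(2/149) = −1, so 2 is the smallest positive non-residue mod 149.

2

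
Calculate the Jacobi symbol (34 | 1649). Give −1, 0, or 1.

Pull out 2: since 1649 ≡ 1 (mod 8), (2/1649) = +1.
Reciprocity: 17 ≡ 1 and 1649 ≡ 1 (mod 4), so (17/1649) = +(1649/17).
Reduce top mod 17: now compute (0/17).
Top reduces to 0: gcd > 1, so the symbol is 0.

0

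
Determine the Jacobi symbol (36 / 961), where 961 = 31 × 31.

Pull out 2^2: since 961 ≡ 1 (mod 8), (2/961) = +1, so (2/961)^2 = +1.
Reciprocity: 9 ≡ 1 and 961 ≡ 1 (mod 4), so (9/961) = +(961/9).
Reduce top mod 9: now compute (7/9).
Reciprocity: 7 ≡ 3 and 9 ≡ 1 (mod 4), so (7/9) = +(9/7).
Reduce top mod 7: now compute (2/7).
Pull out 2: since 7 ≡ 7 (mod 8), (2/7) = +1.
Reached (1/7) = 1. Collecting the sign flips along the way, the symbol is +1.

1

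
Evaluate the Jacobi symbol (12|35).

Pull out 2^2: since 35 ≡ 3 (mod 8), (2/35) = -1, so (2/35)^2 = +1.
Reciprocity: 3 ≡ 3 and 35 ≡ 3 (mod 4), so (3/35) = −(35/3).
Reduce top mod 3: now compute (2/3).
Pull out 2: since 3 ≡ 3 (mod 8), (2/3) = -1.
Reached (1/3) = 1. Collecting the sign flips along the way, the symbol is +1.

1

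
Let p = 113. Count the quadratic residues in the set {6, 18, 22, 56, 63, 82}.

(6/113) = -1 → non-residue.
(18/113) = +1 → QR.
(22/113) = +1 → QR.
(56/113) = +1 → QR.
(63/113) = +1 → QR.
(82/113) = +1 → QR.
Total quadratic residues among the 6: 5.

5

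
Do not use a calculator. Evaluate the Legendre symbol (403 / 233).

1

First reduce: 403 ≡ 170 (mod 233).
Pull out 2: since 233 ≡ 1 (mod 8), (2/233) = +1.
Reciprocity: 85 ≡ 1 and 233 ≡ 1 (mod 4), so (85/233) = +(233/85).
Reduce top mod 85: now compute (63/85).
Reciprocity: 63 ≡ 3 and 85 ≡ 1 (mod 4), so (63/85) = +(85/63).
Reduce top mod 63: now compute (22/63).
Pull out 2: since 63 ≡ 7 (mod 8), (2/63) = +1.
Reciprocity: 11 ≡ 3 and 63 ≡ 3 (mod 4), so (11/63) = −(63/11).
Reduce top mod 11: now compute (8/11).
Pull out 2^3: since 11 ≡ 3 (mod 8), (2/11) = -1, so (2/11)^3 = -1.
Reached (1/11) = 1. Collecting the sign flips along the way, the symbol is +1.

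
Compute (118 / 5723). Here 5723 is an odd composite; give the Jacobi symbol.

Pull out 2: since 5723 ≡ 3 (mod 8), (2/5723) = -1.
Reciprocity: 59 ≡ 3 and 5723 ≡ 3 (mod 4), so (59/5723) = −(5723/59).
Reduce top mod 59: now compute (0/59).
Top reduces to 0: gcd > 1, so the symbol is 0.

0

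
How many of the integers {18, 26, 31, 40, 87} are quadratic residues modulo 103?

2

(18/103) = +1 → QR.
(26/103) = +1 → QR.
(31/103) = -1 → non-residue.
(40/103) = -1 → non-residue.
(87/103) = -1 → non-residue.
Total quadratic residues among the 5: 2.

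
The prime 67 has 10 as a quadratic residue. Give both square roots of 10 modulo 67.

12, 55

Since 67 ≡ 3 (mod 4), a square root of 10 is 10^((67+1)/4) = 10^17 mod 67.
Repeated squaring: 10^2≡33, 10^4≡17, 10^8≡21, 10^16≡39 (mod 67).
10^17 = 10^(16+1) ≡ 55 (mod 67).
Check: 55² = 3025 ≡ 10 (mod 67). The two roots are 12 and 55.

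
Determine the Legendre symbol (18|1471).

Pull out 2: since 1471 ≡ 7 (mod 8), (2/1471) = +1.
Reciprocity: 9 ≡ 1 and 1471 ≡ 3 (mod 4), so (9/1471) = +(1471/9).
Reduce top mod 9: now compute (4/9).
Pull out 2^2: since 9 ≡ 1 (mod 8), (2/9) = +1, so (2/9)^2 = +1.
Reached (1/9) = 1. Collecting the sign flips along the way, the symbol is +1.

1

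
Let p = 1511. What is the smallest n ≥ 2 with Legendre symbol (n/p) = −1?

11

(2/1511) = +1, so 2 is a residue.
(3/1511) = +1, so 3 is a residue.
(4/1511) = +1, so 4 is a residue.
(5/1511) = +1, so 5 is a residue.
(6/1511) = +1, so 6 is a residue.
(7/1511) = +1, so 7 is a residue.
(8/1511) = +1, so 8 is a residue.
(9/1511) = +1, so 9 is a residue.
(10/1511) = +1, so 10 is a residue.
(11/1511) = −1, so 11 is the smallest positive non-residue mod 1511.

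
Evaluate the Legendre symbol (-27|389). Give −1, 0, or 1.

-1

First reduce: -27 ≡ 362 (mod 389).
Pull out 2: since 389 ≡ 5 (mod 8), (2/389) = -1.
Reciprocity: 181 ≡ 1 and 389 ≡ 1 (mod 4), so (181/389) = +(389/181).
Reduce top mod 181: now compute (27/181).
Reciprocity: 27 ≡ 3 and 181 ≡ 1 (mod 4), so (27/181) = +(181/27).
Reduce top mod 27: now compute (19/27).
Reciprocity: 19 ≡ 3 and 27 ≡ 3 (mod 4), so (19/27) = −(27/19).
Reduce top mod 19: now compute (8/19).
Pull out 2^3: since 19 ≡ 3 (mod 8), (2/19) = -1, so (2/19)^3 = -1.
Reached (1/19) = 1. Collecting the sign flips along the way, the symbol is -1.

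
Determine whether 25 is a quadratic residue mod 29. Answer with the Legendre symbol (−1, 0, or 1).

1

Reciprocity: 25 ≡ 1 and 29 ≡ 1 (mod 4), so (25/29) = +(29/25).
Reduce top mod 25: now compute (4/25).
Pull out 2^2: since 25 ≡ 1 (mod 8), (2/25) = +1, so (2/25)^2 = +1.
Reached (1/25) = 1. Collecting the sign flips along the way, the symbol is +1.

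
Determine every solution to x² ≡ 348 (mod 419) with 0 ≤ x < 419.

Since 419 ≡ 3 (mod 4), a square root of 348 is 348^((419+1)/4) = 348^105 mod 419.
Repeated squaring: 348^2≡13, 348^4≡169, 348^8≡69, 348^16≡152, 348^32≡59, 348^64≡129 (mod 419).
348^105 = 348^(64+32+8+1) ≡ 102 (mod 419).
Check: 102² = 10404 ≡ 348 (mod 419). The two roots are 102 and 317.

102, 317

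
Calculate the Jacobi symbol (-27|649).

First reduce: -27 ≡ 622 (mod 649).
Pull out 2: since 649 ≡ 1 (mod 8), (2/649) = +1.
Reciprocity: 311 ≡ 3 and 649 ≡ 1 (mod 4), so (311/649) = +(649/311).
Reduce top mod 311: now compute (27/311).
Reciprocity: 27 ≡ 3 and 311 ≡ 3 (mod 4), so (27/311) = −(311/27).
Reduce top mod 27: now compute (14/27).
Pull out 2: since 27 ≡ 3 (mod 8), (2/27) = -1.
Reciprocity: 7 ≡ 3 and 27 ≡ 3 (mod 4), so (7/27) = −(27/7).
Reduce top mod 7: now compute (6/7).
Pull out 2: since 7 ≡ 7 (mod 8), (2/7) = +1.
Reciprocity: 3 ≡ 3 and 7 ≡ 3 (mod 4), so (3/7) = −(7/3).
Reduce top mod 3: now compute (1/3).
Reached (1/3) = 1. Collecting the sign flips along the way, the symbol is +1.

1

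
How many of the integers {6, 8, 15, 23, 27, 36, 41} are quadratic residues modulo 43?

(6/43) = +1 → QR.
(8/43) = -1 → non-residue.
(15/43) = +1 → QR.
(23/43) = +1 → QR.
(27/43) = -1 → non-residue.
(36/43) = +1 → QR.
(41/43) = +1 → QR.
Total quadratic residues among the 7: 5.

5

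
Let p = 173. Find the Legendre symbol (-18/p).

-1

First reduce: -18 ≡ 155 (mod 173).
Reciprocity: 155 ≡ 3 and 173 ≡ 1 (mod 4), so (155/173) = +(173/155).
Reduce top mod 155: now compute (18/155).
Pull out 2: since 155 ≡ 3 (mod 8), (2/155) = -1.
Reciprocity: 9 ≡ 1 and 155 ≡ 3 (mod 4), so (9/155) = +(155/9).
Reduce top mod 9: now compute (2/9).
Pull out 2: since 9 ≡ 1 (mod 8), (2/9) = +1.
Reached (1/9) = 1. Collecting the sign flips along the way, the symbol is -1.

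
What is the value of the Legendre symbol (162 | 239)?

1

Euler's criterion: (162/239) ≡ 162^119 (mod 239).
162^2 ≡ 193 (mod 239)
162^4 ≡ 204 (mod 239)
162^8 ≡ 30 (mod 239)
162^16 ≡ 183 (mod 239)
162^32 ≡ 29 (mod 239)
162^64 ≡ 124 (mod 239)
162^119 = 162^(64+32+16+4+2+1) ≡ 1 (mod 239).
Result is 1, so (162/239) = 1.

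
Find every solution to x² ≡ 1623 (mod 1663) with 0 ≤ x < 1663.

Since 1663 ≡ 3 (mod 4), a square root of 1623 is 1623^((1663+1)/4) = 1623^416 mod 1663.
Repeated squaring: 1623^2≡1600, 1623^4≡643, 1623^8≡1025, 1623^16≡1272, 1623^32≡1548, 1623^64≡1584, 1623^128≡1252, 1623^256≡958 (mod 1663).
1623^416 = 1623^(256+128+32) ≡ 1369 (mod 1663).
Check: 1369² = 1874161 ≡ 1623 (mod 1663). The two roots are 294 and 1369.

294, 1369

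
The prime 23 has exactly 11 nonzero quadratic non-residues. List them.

Square k = 1,…,11 (k and 23−k give the same square):
1²=1, 2²=4, 3²=9, 4²=16, 5²≡2, 6²≡13, 7²≡3, 8²≡18, 9²≡12, 10²≡8, 11²≡6 (mod 23).
The residues are {1, 2, 3, 4, 6, 8, 9, 12, 13, 16, 18}; the non-residues are the remaining 11 nonzero classes.

5,7,10,11,14,15,17,19,20,21,22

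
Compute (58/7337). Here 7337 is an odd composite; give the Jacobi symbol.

Pull out 2: since 7337 ≡ 1 (mod 8), (2/7337) = +1.
Reciprocity: 29 ≡ 1 and 7337 ≡ 1 (mod 4), so (29/7337) = +(7337/29).
Reduce top mod 29: now compute (0/29).
Top reduces to 0: gcd > 1, so the symbol is 0.

0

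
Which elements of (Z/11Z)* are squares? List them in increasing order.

1, 3, 4, 5, 9

Square k = 1,…,5 (k and 11−k give the same square):
1²=1, 2²=4, 3²=9, 4²≡5, 5²≡3 (mod 11).
So the quadratic residues mod 11 are {1, 3, 4, 5, 9}.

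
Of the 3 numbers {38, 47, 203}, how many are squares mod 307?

0

(38/307) = -1 → non-residue.
(47/307) = -1 → non-residue.
(203/307) = -1 → non-residue.
Total quadratic residues among the 3: 0.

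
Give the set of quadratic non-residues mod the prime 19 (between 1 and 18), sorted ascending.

Square k = 1,…,9 (k and 19−k give the same square):
1²=1, 2²=4, 3²=9, 4²=16, 5²≡6, 6²≡17, 7²≡11, 8²≡7, 9²≡5 (mod 19).
The residues are {1, 4, 5, 6, 7, 9, 11, 16, 17}; the non-residues are the remaining 9 nonzero classes.

2,3,8,10,12,13,14,15,18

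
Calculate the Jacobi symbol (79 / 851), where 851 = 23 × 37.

1

Reciprocity: 79 ≡ 3 and 851 ≡ 3 (mod 4), so (79/851) = −(851/79).
Reduce top mod 79: now compute (61/79).
Reciprocity: 61 ≡ 1 and 79 ≡ 3 (mod 4), so (61/79) = +(79/61).
Reduce top mod 61: now compute (18/61).
Pull out 2: since 61 ≡ 5 (mod 8), (2/61) = -1.
Reciprocity: 9 ≡ 1 and 61 ≡ 1 (mod 4), so (9/61) = +(61/9).
Reduce top mod 9: now compute (7/9).
Reciprocity: 7 ≡ 3 and 9 ≡ 1 (mod 4), so (7/9) = +(9/7).
Reduce top mod 7: now compute (2/7).
Pull out 2: since 7 ≡ 7 (mod 8), (2/7) = +1.
Reached (1/7) = 1. Collecting the sign flips along the way, the symbol is +1.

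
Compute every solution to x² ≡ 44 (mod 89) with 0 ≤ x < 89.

20, 69

89 ≡ 1 (mod 4), so we find a root by search.
Trying successive values, 20² = 400 ≡ 44 (mod 89). The other root is 89 − 20 = 69.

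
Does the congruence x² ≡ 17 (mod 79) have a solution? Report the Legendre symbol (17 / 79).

-1

Reciprocity: 17 ≡ 1 and 79 ≡ 3 (mod 4), so (17/79) = +(79/17).
Reduce top mod 17: now compute (11/17).
Reciprocity: 11 ≡ 3 and 17 ≡ 1 (mod 4), so (11/17) = +(17/11).
Reduce top mod 11: now compute (6/11).
Pull out 2: since 11 ≡ 3 (mod 8), (2/11) = -1.
Reciprocity: 3 ≡ 3 and 11 ≡ 3 (mod 4), so (3/11) = −(11/3).
Reduce top mod 3: now compute (2/3).
Pull out 2: since 3 ≡ 3 (mod 8), (2/3) = -1.
Reached (1/3) = 1. Collecting the sign flips along the way, the symbol is -1.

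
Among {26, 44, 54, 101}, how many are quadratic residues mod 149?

(26/149) = +1 → QR.
(44/149) = -1 → non-residue.
(54/149) = +1 → QR.
(101/149) = -1 → non-residue.
Total quadratic residues among the 4: 2.

2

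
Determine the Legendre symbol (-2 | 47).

-1

First reduce: -2 ≡ 45 (mod 47).
Reciprocity: 45 ≡ 1 and 47 ≡ 3 (mod 4), so (45/47) = +(47/45).
Reduce top mod 45: now compute (2/45).
Pull out 2: since 45 ≡ 5 (mod 8), (2/45) = -1.
Reached (1/45) = 1. Collecting the sign flips along the way, the symbol is -1.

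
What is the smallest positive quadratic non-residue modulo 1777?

(2/1777) = +1, so 2 is a residue.
(3/1777) = +1, so 3 is a residue.
(4/1777) = +1, so 4 is a residue.
(5/1777) = −1, so 5 is the smallest positive non-residue mod 1777.

5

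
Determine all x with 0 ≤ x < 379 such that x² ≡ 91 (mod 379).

76, 303

Since 379 ≡ 3 (mod 4), a square root of 91 is 91^((379+1)/4) = 91^95 mod 379.
Repeated squaring: 91^2≡322, 91^4≡217, 91^8≡93, 91^16≡311, 91^32≡76, 91^64≡91 (mod 379).
91^95 = 91^(64+16+8+4+2+1) ≡ 76 (mod 379).
Check: 76² = 5776 ≡ 91 (mod 379). The two roots are 76 and 303.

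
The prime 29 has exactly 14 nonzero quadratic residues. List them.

1, 4, 5, 6, 7, 9, 13, 16, 20, 22, 23, 24, 25, 28

Square k = 1,…,14 (k and 29−k give the same square):
1²=1, 2²=4, 3²=9, 4²=16, 5²=25, 6²≡7, 7²≡20, 8²≡6, 9²≡23, 10²≡13, 11²≡5, 12²≡28, 13²≡24, 14²≡22 (mod 29).
So the quadratic residues mod 29 are {1, 4, 5, 6, 7, 9, 13, 16, 20, 22, 23, 24, 25, 28}.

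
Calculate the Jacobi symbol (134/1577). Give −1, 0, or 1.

Pull out 2: since 1577 ≡ 1 (mod 8), (2/1577) = +1.
Reciprocity: 67 ≡ 3 and 1577 ≡ 1 (mod 4), so (67/1577) = +(1577/67).
Reduce top mod 67: now compute (36/67).
Pull out 2^2: since 67 ≡ 3 (mod 8), (2/67) = -1, so (2/67)^2 = +1.
Reciprocity: 9 ≡ 1 and 67 ≡ 3 (mod 4), so (9/67) = +(67/9).
Reduce top mod 9: now compute (4/9).
Pull out 2^2: since 9 ≡ 1 (mod 8), (2/9) = +1, so (2/9)^2 = +1.
Reached (1/9) = 1. Collecting the sign flips along the way, the symbol is +1.

1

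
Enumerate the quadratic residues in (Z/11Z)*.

Square k = 1,…,5 (k and 11−k give the same square):
1²=1, 2²=4, 3²=9, 4²≡5, 5²≡3 (mod 11).
So the quadratic residues mod 11 are {1, 3, 4, 5, 9}.

1, 3, 4, 5, 9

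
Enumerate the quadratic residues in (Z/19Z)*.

1,4,5,6,7,9,11,16,17

Square k = 1,…,9 (k and 19−k give the same square):
1²=1, 2²=4, 3²=9, 4²=16, 5²≡6, 6²≡17, 7²≡11, 8²≡7, 9²≡5 (mod 19).
So the quadratic residues mod 19 are {1, 4, 5, 6, 7, 9, 11, 16, 17}.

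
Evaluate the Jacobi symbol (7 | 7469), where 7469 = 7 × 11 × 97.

Reciprocity: 7 ≡ 3 and 7469 ≡ 1 (mod 4), so (7/7469) = +(7469/7).
Reduce top mod 7: now compute (0/7).
Top reduces to 0: gcd > 1, so the symbol is 0.

0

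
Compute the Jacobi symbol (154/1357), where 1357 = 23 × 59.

1

Pull out 2: since 1357 ≡ 5 (mod 8), (2/1357) = -1.
Reciprocity: 77 ≡ 1 and 1357 ≡ 1 (mod 4), so (77/1357) = +(1357/77).
Reduce top mod 77: now compute (48/77).
Pull out 2^4: since 77 ≡ 5 (mod 8), (2/77) = -1, so (2/77)^4 = +1.
Reciprocity: 3 ≡ 3 and 77 ≡ 1 (mod 4), so (3/77) = +(77/3).
Reduce top mod 3: now compute (2/3).
Pull out 2: since 3 ≡ 3 (mod 8), (2/3) = -1.
Reached (1/3) = 1. Collecting the sign flips along the way, the symbol is +1.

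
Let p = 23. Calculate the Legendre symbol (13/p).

1

Reciprocity: 13 ≡ 1 and 23 ≡ 3 (mod 4), so (13/23) = +(23/13).
Reduce top mod 13: now compute (10/13).
Pull out 2: since 13 ≡ 5 (mod 8), (2/13) = -1.
Reciprocity: 5 ≡ 1 and 13 ≡ 1 (mod 4), so (5/13) = +(13/5).
Reduce top mod 5: now compute (3/5).
Reciprocity: 3 ≡ 3 and 5 ≡ 1 (mod 4), so (3/5) = +(5/3).
Reduce top mod 3: now compute (2/3).
Pull out 2: since 3 ≡ 3 (mod 8), (2/3) = -1.
Reached (1/3) = 1. Collecting the sign flips along the way, the symbol is +1.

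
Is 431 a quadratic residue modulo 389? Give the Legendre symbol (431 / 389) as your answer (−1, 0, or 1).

1

First reduce: 431 ≡ 42 (mod 389).
Pull out 2: since 389 ≡ 5 (mod 8), (2/389) = -1.
Reciprocity: 21 ≡ 1 and 389 ≡ 1 (mod 4), so (21/389) = +(389/21).
Reduce top mod 21: now compute (11/21).
Reciprocity: 11 ≡ 3 and 21 ≡ 1 (mod 4), so (11/21) = +(21/11).
Reduce top mod 11: now compute (10/11).
Pull out 2: since 11 ≡ 3 (mod 8), (2/11) = -1.
Reciprocity: 5 ≡ 1 and 11 ≡ 3 (mod 4), so (5/11) = +(11/5).
Reduce top mod 5: now compute (1/5).
Reached (1/5) = 1. Collecting the sign flips along the way, the symbol is +1.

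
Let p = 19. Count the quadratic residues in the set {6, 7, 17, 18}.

(6/19) = +1 → QR.
(7/19) = +1 → QR.
(17/19) = +1 → QR.
(18/19) = -1 → non-residue.
Total quadratic residues among the 4: 3.

3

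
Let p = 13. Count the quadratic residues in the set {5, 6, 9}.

1

(5/13) = -1 → non-residue.
(6/13) = -1 → non-residue.
(9/13) = +1 → QR.
Total quadratic residues among the 3: 1.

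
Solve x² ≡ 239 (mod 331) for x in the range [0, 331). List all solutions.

Since 331 ≡ 3 (mod 4), a square root of 239 is 239^((331+1)/4) = 239^83 mod 331.
Repeated squaring: 239^2≡189, 239^4≡304, 239^8≡67, 239^16≡186, 239^32≡172, 239^64≡125 (mod 331).
239^83 = 239^(64+16+2+1) ≡ 153 (mod 331).
Check: 153² = 23409 ≡ 239 (mod 331). The two roots are 153 and 178.

153, 178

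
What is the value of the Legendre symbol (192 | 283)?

Euler's criterion: (192/283) ≡ 192^141 (mod 283).
192^2 ≡ 74 (mod 283)
192^4 ≡ 99 (mod 283)
192^8 ≡ 179 (mod 283)
192^16 ≡ 62 (mod 283)
192^32 ≡ 165 (mod 283)
192^64 ≡ 57 (mod 283)
192^128 ≡ 136 (mod 283)
192^141 = 192^(128+8+4+1) ≡ 282 (mod 283).
Result is 282 ≡ −1, so (192/283) = −1.

-1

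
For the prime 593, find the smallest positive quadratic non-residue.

(2/593) = +1, so 2 is a residue.
(3/593) = −1, so 3 is the smallest positive non-residue mod 593.

3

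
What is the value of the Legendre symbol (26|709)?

Pull out 2: since 709 ≡ 5 (mod 8), (2/709) = -1.
Reciprocity: 13 ≡ 1 and 709 ≡ 1 (mod 4), so (13/709) = +(709/13).
Reduce top mod 13: now compute (7/13).
Reciprocity: 7 ≡ 3 and 13 ≡ 1 (mod 4), so (7/13) = +(13/7).
Reduce top mod 7: now compute (6/7).
Pull out 2: since 7 ≡ 7 (mod 8), (2/7) = +1.
Reciprocity: 3 ≡ 3 and 7 ≡ 3 (mod 4), so (3/7) = −(7/3).
Reduce top mod 3: now compute (1/3).
Reached (1/3) = 1. Collecting the sign flips along the way, the symbol is +1.

1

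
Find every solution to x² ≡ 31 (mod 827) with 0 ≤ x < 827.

135, 692

Since 827 ≡ 3 (mod 4), a square root of 31 is 31^((827+1)/4) = 31^207 mod 827.
Repeated squaring: 31^2≡134, 31^4≡589, 31^8≡408, 31^16≡237, 31^32≡760, 31^64≡354, 31^128≡439 (mod 827).
31^207 = 31^(128+64+8+4+2+1) ≡ 692 (mod 827).
Check: 692² = 478864 ≡ 31 (mod 827). The two roots are 135 and 692.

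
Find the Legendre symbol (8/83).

Pull out 2^3: since 83 ≡ 3 (mod 8), (2/83) = -1, so (2/83)^3 = -1.
Reached (1/83) = 1. Collecting the sign flips along the way, the symbol is -1.

-1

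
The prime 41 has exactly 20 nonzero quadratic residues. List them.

Square k = 1,…,20 (k and 41−k give the same square):
1²=1, 2²=4, 3²=9, 4²=16, 5²=25, 6²=36, 7²≡8, 8²≡23, 9²≡40, 10²≡18, 11²≡39, 12²≡21, 13²≡5, 14²≡32, 15²≡20, 16²≡10, 17²≡2, 18²≡37, 19²≡33, 20²≡31 (mod 41).
So the quadratic residues mod 41 are {1, 2, 4, 5, 8, 9, 10, 16, 18, 20, 21, 23, 25, 31, 32, 33, 36, 37, 39, 40}.

1,2,4,5,8,9,10,16,18,20,21,23,25,31,32,33,36,37,39,40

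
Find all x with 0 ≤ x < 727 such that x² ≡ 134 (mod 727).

326, 401

Since 727 ≡ 3 (mod 4), a square root of 134 is 134^((727+1)/4) = 134^182 mod 727.
Repeated squaring: 134^2≡508, 134^4≡706, 134^8≡441, 134^16≡372, 134^32≡254, 134^64≡540, 134^128≡73 (mod 727).
134^182 = 134^(128+32+16+4+2) ≡ 326 (mod 727).
Check: 326² = 106276 ≡ 134 (mod 727). The two roots are 326 and 401.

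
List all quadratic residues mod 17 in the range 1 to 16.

1, 2, 4, 8, 9, 13, 15, 16

Square k = 1,…,8 (k and 17−k give the same square):
1²=1, 2²=4, 3²=9, 4²=16, 5²≡8, 6²≡2, 7²≡15, 8²≡13 (mod 17).
So the quadratic residues mod 17 are {1, 2, 4, 8, 9, 13, 15, 16}.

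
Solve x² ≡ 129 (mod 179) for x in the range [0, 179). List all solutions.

32, 147

Since 179 ≡ 3 (mod 4), a square root of 129 is 129^((179+1)/4) = 129^45 mod 179.
Repeated squaring: 129^2≡173, 129^4≡36, 129^8≡43, 129^16≡59, 129^32≡80 (mod 179).
129^45 = 129^(32+8+4+1) ≡ 147 (mod 179).
Check: 147² = 21609 ≡ 129 (mod 179). The two roots are 32 and 147.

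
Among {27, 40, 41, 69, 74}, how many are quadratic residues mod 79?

1

(27/79) = -1 → non-residue.
(40/79) = +1 → QR.
(41/79) = -1 → non-residue.
(69/79) = -1 → non-residue.
(74/79) = -1 → non-residue.
Total quadratic residues among the 5: 1.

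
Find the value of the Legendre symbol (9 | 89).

1

Reciprocity: 9 ≡ 1 and 89 ≡ 1 (mod 4), so (9/89) = +(89/9).
Reduce top mod 9: now compute (8/9).
Pull out 2^3: since 9 ≡ 1 (mod 8), (2/9) = +1, so (2/9)^3 = +1.
Reached (1/9) = 1. Collecting the sign flips along the way, the symbol is +1.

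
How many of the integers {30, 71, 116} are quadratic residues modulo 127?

(30/127) = +1 → QR.
(71/127) = +1 → QR.
(116/127) = -1 → non-residue.
Total quadratic residues among the 3: 2.

2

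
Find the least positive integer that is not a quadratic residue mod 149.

(2/149) = −1, so 2 is the smallest positive non-residue mod 149.

2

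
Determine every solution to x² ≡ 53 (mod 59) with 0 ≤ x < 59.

17, 42

Since 59 ≡ 3 (mod 4), a square root of 53 is 53^((59+1)/4) = 53^15 mod 59.
Repeated squaring: 53^2≡36, 53^4≡57, 53^8≡4 (mod 59).
53^15 = 53^(8+4+2+1) ≡ 17 (mod 59).
Check: 17² = 289 ≡ 53 (mod 59). The two roots are 17 and 42.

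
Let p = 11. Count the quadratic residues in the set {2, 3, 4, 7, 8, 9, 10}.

3

(2/11) = -1 → non-residue.
(3/11) = +1 → QR.
(4/11) = +1 → QR.
(7/11) = -1 → non-residue.
(8/11) = -1 → non-residue.
(9/11) = +1 → QR.
(10/11) = -1 → non-residue.
Total quadratic residues among the 7: 3.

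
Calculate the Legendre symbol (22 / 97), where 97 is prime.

Euler's criterion: (22/97) ≡ 22^48 (mod 97).
22^2 ≡ 96 (mod 97)
22^4 ≡ 1 (mod 97)
22^8 ≡ 1 (mod 97)
22^16 ≡ 1 (mod 97)
22^32 ≡ 1 (mod 97)
22^48 = 22^(32+16) ≡ 1 (mod 97).
Result is 1, so (22/97) = 1.

1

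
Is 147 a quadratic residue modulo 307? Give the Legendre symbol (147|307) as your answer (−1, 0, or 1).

-1

Euler's criterion: (147/307) ≡ 147^153 (mod 307).
147^2 ≡ 119 (mod 307)
147^4 ≡ 39 (mod 307)
147^8 ≡ 293 (mod 307)
147^16 ≡ 196 (mod 307)
147^32 ≡ 41 (mod 307)
147^64 ≡ 146 (mod 307)
147^128 ≡ 133 (mod 307)
147^153 = 147^(128+16+8+1) ≡ 306 (mod 307).
Result is 306 ≡ −1, so (147/307) = −1.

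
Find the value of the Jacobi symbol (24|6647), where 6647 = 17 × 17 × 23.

1

Pull out 2^3: since 6647 ≡ 7 (mod 8), (2/6647) = +1, so (2/6647)^3 = +1.
Reciprocity: 3 ≡ 3 and 6647 ≡ 3 (mod 4), so (3/6647) = −(6647/3).
Reduce top mod 3: now compute (2/3).
Pull out 2: since 3 ≡ 3 (mod 8), (2/3) = -1.
Reached (1/3) = 1. Collecting the sign flips along the way, the symbol is +1.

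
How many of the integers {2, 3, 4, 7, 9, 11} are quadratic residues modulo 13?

(2/13) = -1 → non-residue.
(3/13) = +1 → QR.
(4/13) = +1 → QR.
(7/13) = -1 → non-residue.
(9/13) = +1 → QR.
(11/13) = -1 → non-residue.
Total quadratic residues among the 6: 3.

3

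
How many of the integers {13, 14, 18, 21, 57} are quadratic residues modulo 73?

2

(13/73) = -1 → non-residue.
(14/73) = -1 → non-residue.
(18/73) = +1 → QR.
(21/73) = -1 → non-residue.
(57/73) = +1 → QR.
Total quadratic residues among the 5: 2.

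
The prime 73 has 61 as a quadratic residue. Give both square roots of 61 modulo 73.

73 ≡ 1 (mod 4), so we find a root by search.
Trying successive values, 34² = 1156 ≡ 61 (mod 73). The other root is 73 − 34 = 39.

34, 39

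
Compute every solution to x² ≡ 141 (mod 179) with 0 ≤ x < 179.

Since 179 ≡ 3 (mod 4), a square root of 141 is 141^((179+1)/4) = 141^45 mod 179.
Repeated squaring: 141^2≡12, 141^4≡144, 141^8≡151, 141^16≡68, 141^32≡149 (mod 179).
141^45 = 141^(32+8+4+1) ≡ 61 (mod 179).
Check: 61² = 3721 ≡ 141 (mod 179). The two roots are 61 and 118.

61, 118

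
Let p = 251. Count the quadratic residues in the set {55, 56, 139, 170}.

0

(55/251) = -1 → non-residue.
(56/251) = -1 → non-residue.
(139/251) = -1 → non-residue.
(170/251) = -1 → non-residue.
Total quadratic residues among the 4: 0.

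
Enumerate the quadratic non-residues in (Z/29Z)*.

2 3 8 10 11 12 14 15 17 18 19 21 26 27

Square k = 1,…,14 (k and 29−k give the same square):
1²=1, 2²=4, 3²=9, 4²=16, 5²=25, 6²≡7, 7²≡20, 8²≡6, 9²≡23, 10²≡13, 11²≡5, 12²≡28, 13²≡24, 14²≡22 (mod 29).
The residues are {1, 4, 5, 6, 7, 9, 13, 16, 20, 22, 23, 24, 25, 28}; the non-residues are the remaining 14 nonzero classes.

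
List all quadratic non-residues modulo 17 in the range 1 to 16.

3, 5, 6, 7, 10, 11, 12, 14

Square k = 1,…,8 (k and 17−k give the same square):
1²=1, 2²=4, 3²=9, 4²=16, 5²≡8, 6²≡2, 7²≡15, 8²≡13 (mod 17).
The residues are {1, 2, 4, 8, 9, 13, 15, 16}; the non-residues are the remaining 8 nonzero classes.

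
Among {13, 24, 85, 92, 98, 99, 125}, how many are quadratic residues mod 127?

3

(13/127) = +1 → QR.
(24/127) = -1 → non-residue.
(85/127) = -1 → non-residue.
(92/127) = -1 → non-residue.
(98/127) = +1 → QR.
(99/127) = +1 → QR.
(125/127) = -1 → non-residue.
Total quadratic residues among the 7: 3.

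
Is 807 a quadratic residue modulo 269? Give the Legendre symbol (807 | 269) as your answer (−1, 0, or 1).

First reduce: 807 ≡ 0 (mod 269).
Top reduces to 0: gcd > 1, so the symbol is 0.

0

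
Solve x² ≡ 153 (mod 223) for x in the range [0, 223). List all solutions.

61, 162

Since 223 ≡ 3 (mod 4), a square root of 153 is 153^((223+1)/4) = 153^56 mod 223.
Repeated squaring: 153^2≡217, 153^4≡36, 153^8≡181, 153^16≡203, 153^32≡177 (mod 223).
153^56 = 153^(32+16+8) ≡ 162 (mod 223).
Check: 162² = 26244 ≡ 153 (mod 223). The two roots are 61 and 162.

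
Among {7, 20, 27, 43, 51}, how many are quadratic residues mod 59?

(7/59) = +1 → QR.
(20/59) = +1 → QR.
(27/59) = +1 → QR.
(43/59) = -1 → non-residue.
(51/59) = +1 → QR.
Total quadratic residues among the 5: 4.

4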